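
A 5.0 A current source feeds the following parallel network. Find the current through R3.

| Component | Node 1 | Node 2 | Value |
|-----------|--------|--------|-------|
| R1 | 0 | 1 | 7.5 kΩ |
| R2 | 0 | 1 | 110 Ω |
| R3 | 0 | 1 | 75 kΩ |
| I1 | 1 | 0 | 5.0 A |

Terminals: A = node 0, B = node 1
All resistors sit directly between nodes 0 and 1, so they are in parallel and share one voltage V; the full source current 5 A splits among them.
1/R_par = 1/7500 + 1/110 + 1/75000 = 0.009238 S  =>  R_par = 108.3 Ω
V = I × R_par = 5 × 108.3 = 541.3 V
I_R3 = V/R3 = 541.3/75000 = 0.007217 A

Final answer: 0.007217 A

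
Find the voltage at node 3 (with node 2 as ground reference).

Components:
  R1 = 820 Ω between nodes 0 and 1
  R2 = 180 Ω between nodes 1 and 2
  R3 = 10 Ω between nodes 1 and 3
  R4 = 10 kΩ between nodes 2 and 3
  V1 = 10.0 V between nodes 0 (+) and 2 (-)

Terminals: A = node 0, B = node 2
Nodal analysis, taking node 2 as the 0 V reference.
Source V1 fixes V_0 = 10 V.
KCL at each unknown node (sum of currents leaving = 0; resistances in Ω):
  Node 1: (V_1 - 10)/820 + (V_1 - 0)/180 + (V_1 - V_3)/10 = 0
  Node 3: (V_3 - V_1)/10 + (V_3 - 0)/10000 = 0
Collecting terms (coefficients in siemens):
  0.1068·V_1 - 0.1·V_3 = 0.0122
  0.1001·V_3 - 0.1·V_1 = 0
Determinant D = (0.1068)(0.1001) - (-0.1)(-0.1) = 0.0006882
V_1 = [(0.0122)(0.1001) - (-0.1)(0)]/D = 1.774 V
V_3 = [(0.1068)(0) - (0.0122)(-0.1)]/D = 1.772 V
The requested potential is V_3 = 1.772 V.

Final answer: V_3 = 1.772 V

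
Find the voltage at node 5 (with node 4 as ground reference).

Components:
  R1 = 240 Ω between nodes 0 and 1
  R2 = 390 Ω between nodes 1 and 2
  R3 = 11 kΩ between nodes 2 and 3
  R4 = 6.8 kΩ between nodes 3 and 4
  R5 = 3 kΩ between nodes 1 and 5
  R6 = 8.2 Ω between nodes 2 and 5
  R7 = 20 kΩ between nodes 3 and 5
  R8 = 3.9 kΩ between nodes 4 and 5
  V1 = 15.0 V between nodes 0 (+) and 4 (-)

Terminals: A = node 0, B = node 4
Nodal analysis, taking node 4 as the 0 V reference.
Source V1 fixes V_0 = 15 V.
KCL at each unknown node (sum of currents leaving = 0; resistances in Ω):
  Node 1: (V_1 - 15)/240 + (V_1 - V_2)/390 + (V_1 - V_5)/3000 = 0
  Node 2: (V_2 - V_1)/390 + (V_2 - V_3)/11000 + (V_2 - V_5)/8.2 = 0
  Node 3: (V_3 - V_2)/11000 + (V_3 - 0)/6800 + (V_3 - V_5)/20000 = 0
  Node 5: (V_5 - V_1)/3000 + (V_5 - V_2)/8.2 + (V_5 - V_3)/20000 + (V_5 - 0)/3900 = 0
Collecting terms (coefficients in siemens):
  0.007064·V_1 - 0.002564·V_2 - 0.0003333·V_5 = 0.0625
  0.1246·V_2 - 0.002564·V_1 - 0.00009091·V_3 - 0.122·V_5 = 0
  0.000288·V_3 - 0.00009091·V_2 - 0.00005·V_5 = 0
  0.1226·V_5 - 0.0003333·V_1 - 0.122·V_2 - 0.00005·V_3 = 0
Solving these 4 simultaneous equations (Gaussian elimination) gives:
  V_1 = 14.01 V, V_2 = 12.59 V, V_3 = 6.155 V, V_5 = 12.56 V
The requested potential is V_5 = 12.56 V.

Final answer: V_5 = 12.56 V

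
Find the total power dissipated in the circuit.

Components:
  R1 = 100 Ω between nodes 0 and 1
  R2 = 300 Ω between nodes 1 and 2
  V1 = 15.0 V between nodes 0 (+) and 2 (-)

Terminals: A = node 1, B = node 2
Nodal analysis, taking node 2 as the 0 V reference.
Source V1 fixes V_0 = 15 V.
KCL at each unknown node (sum of currents leaving = 0; resistances in Ω):
  Node 1: (V_1 - 15)/100 + (V_1 - 0)/300 = 0
Collecting terms: 0.01333 × V_1 = 0.15  =>  V_1 = 11.25 V
Power in each resistor, P = (ΔV)²/R:
  P_R1 = (15 - 11.25)²/100 = 0.1406 W
  P_R2 = (11.25 - 0)²/300 = 0.4219 W
P_total = P_R1 + P_R2 = 0.5625 W

Final answer: 0.5625 W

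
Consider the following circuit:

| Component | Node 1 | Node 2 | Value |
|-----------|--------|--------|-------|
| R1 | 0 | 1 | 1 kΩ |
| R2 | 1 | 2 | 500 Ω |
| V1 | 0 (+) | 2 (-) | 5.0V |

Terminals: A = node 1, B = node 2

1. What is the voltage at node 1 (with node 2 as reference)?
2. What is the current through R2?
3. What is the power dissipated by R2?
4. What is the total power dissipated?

Nodal analysis, taking node 2 as the 0 V reference.
Source V1 fixes V_0 = 5 V.
KCL at each unknown node (sum of currents leaving = 0; resistances in Ω):
  Node 1: (V_1 - 5)/1000 + (V_1 - 0)/500 = 0
Collecting terms: 0.003 × V_1 = 0.005  =>  V_1 = 1.667 V
Part 1:
  Read off the nodal solution: V_1 = 1.667 V
Part 2:
  I_R2 = (V_1 - V_2)/R2 = (1.667 - 0)/500 = 0.003333 A
  Magnitude: I_R2 = 0.003333 A
Part 3:
  I_R2 = (V_1 - V_2)/R2 = (1.667 - 0)/500 = 0.003333 A
  P_R2 = I_R2² × R2 = (0.003333)² × 500 = 0.005556 W
Part 4:
  Power in each resistor, P = (ΔV)²/R:
    P_R1 = (5 - 1.667)²/1000 = 0.01111 W
    P_R2 = (1.667 - 0)²/500 = 0.005556 W
  P_total = P_R1 + P_R2 = 0.01667 W

Final answers:
1. V_1 = 1.667 V
2. I_R2 = 0.003333 A
3. P_R2 = 0.005556 W
4. P_total = 0.01667 W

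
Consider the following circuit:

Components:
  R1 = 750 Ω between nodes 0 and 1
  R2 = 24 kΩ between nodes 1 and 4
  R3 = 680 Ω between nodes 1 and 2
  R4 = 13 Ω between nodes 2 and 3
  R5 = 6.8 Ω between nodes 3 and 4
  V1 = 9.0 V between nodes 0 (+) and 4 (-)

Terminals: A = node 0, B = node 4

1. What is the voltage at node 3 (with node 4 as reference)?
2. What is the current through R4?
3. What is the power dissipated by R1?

Nodal analysis, taking node 4 as the 0 V reference.
Source V1 fixes V_0 = 9 V.
KCL at each unknown node (sum of currents leaving = 0; resistances in Ω):
  Node 1: (V_1 - 9)/750 + (V_1 - 0)/24000 + (V_1 - V_2)/680 = 0
  Node 2: (V_2 - V_1)/680 + (V_2 - V_3)/13 = 0
  Node 3: (V_3 - V_2)/13 + (V_3 - 0)/6.8 = 0
Collecting terms (coefficients in siemens):
  0.002846·V_1 - 0.001471·V_2 = 0.012
  0.07839·V_2 - 0.001471·V_1 - 0.07692·V_3 = 0
  0.224·V_3 - 0.07692·V_2 = 0
Solving these 3 simultaneous equations (Gaussian elimination) gives:
  V_1 = 4.28 V, V_2 = 0.1211 V, V_3 = 0.04159 V
Part 1:
  Read off the nodal solution: V_3 = 0.04159 V
Part 2:
  I_R4 = (V_2 - V_3)/R4 = (0.1211 - 0.04159)/13 = 0.006116 A
  Magnitude: I_R4 = 0.006116 A
Part 3:
  I_R1 = (V_0 - V_1)/R1 = (9 - 4.28)/750 = 0.006294 A
  P_R1 = I_R1² × R1 = (0.006294)² × 750 = 0.02971 W

Final answers:
1. V_3 = 0.04159 V
2. I_R4 = 0.006116 A
3. P_R1 = 0.02971 W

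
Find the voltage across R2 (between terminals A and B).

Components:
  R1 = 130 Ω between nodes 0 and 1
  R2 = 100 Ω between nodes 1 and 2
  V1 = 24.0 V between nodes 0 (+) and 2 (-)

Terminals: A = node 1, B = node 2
R1 and R2 are in series across V1 (node 0 → node 1 → node 2), and the output A–B is taken across R2, so this is a voltage divider.
Series current: I = V1/(R1 + R2) = 24/(130 + 100) = 24/230 = 0.1043 A
V_R2 = I × R2 = V1 × R2/(R1 + R2) = 24 × 100/230 = 10.43 V

Final answer: 10.43 V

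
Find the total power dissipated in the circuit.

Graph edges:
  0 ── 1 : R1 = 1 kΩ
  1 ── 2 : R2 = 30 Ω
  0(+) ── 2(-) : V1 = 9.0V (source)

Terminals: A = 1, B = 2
Nodal analysis, taking node 2 as the 0 V reference.
Source V1 fixes V_0 = 9 V.
KCL at each unknown node (sum of currents leaving = 0; resistances in Ω):
  Node 1: (V_1 - 9)/1000 + (V_1 - 0)/30 = 0
Collecting terms: 0.03433 × V_1 = 0.009  =>  V_1 = 0.2621 V
Power in each resistor, P = (ΔV)²/R:
  P_R1 = (9 - 0.2621)²/1000 = 0.07635 W
  P_R2 = (0.2621 - 0)²/30 = 0.002291 W
P_total = P_R1 + P_R2 = 0.07864 W

Final answer: 0.07864 W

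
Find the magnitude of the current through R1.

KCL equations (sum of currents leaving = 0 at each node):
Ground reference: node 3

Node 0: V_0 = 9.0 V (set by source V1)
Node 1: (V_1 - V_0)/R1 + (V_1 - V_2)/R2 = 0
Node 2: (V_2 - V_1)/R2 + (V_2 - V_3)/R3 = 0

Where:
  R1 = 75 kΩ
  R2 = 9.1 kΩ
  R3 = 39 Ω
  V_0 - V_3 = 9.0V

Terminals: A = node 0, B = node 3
Nodal analysis, taking node 3 as the 0 V reference.
Source V1 fixes V_0 = 9 V.
KCL at each unknown node (sum of currents leaving = 0; resistances in Ω):
  Node 1: (V_1 - 9)/75000 + (V_1 - V_2)/9100 = 0
  Node 2: (V_2 - V_1)/9100 + (V_2 - 0)/39 = 0
Collecting terms (coefficients in siemens):
  0.0001232·V_1 - 0.0001099·V_2 = 0.00012
  0.02575·V_2 - 0.0001099·V_1 = 0
Determinant D = (0.0001232)(0.02575) - (-0.0001099)(-0.0001099) = 0.000003161
V_1 = [(0.00012)(0.02575) - (-0.0001099)(0)]/D = 0.9776 V
V_2 = [(0.0001232)(0) - (0.00012)(-0.0001099)]/D = 0.004172 V
I_R1 = (V_0 - V_1)/R1 = (9 - 0.9776)/75000 = 0.000107 A
|I_R1| = 0.000107 A

Final answer: |I_R1| = 0.000107 A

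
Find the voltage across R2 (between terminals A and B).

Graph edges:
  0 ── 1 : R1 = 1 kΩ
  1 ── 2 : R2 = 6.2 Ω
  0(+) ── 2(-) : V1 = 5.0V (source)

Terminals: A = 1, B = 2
R1 and R2 are in series across V1 (node 0 → node 1 → node 2), and the output A–B is taken across R2, so this is a voltage divider.
Series current: I = V1/(R1 + R2) = 5/(1000 + 6.2) = 5/1006 = 0.004969 A
V_R2 = I × R2 = V1 × R2/(R1 + R2) = 5 × 6.2/1006 = 0.03081 V

Final answer: 0.03081 V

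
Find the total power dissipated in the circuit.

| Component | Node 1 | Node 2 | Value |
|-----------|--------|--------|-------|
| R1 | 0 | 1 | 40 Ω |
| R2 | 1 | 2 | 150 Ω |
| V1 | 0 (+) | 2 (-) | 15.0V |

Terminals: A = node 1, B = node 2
Nodal analysis, taking node 2 as the 0 V reference.
Source V1 fixes V_0 = 15 V.
KCL at each unknown node (sum of currents leaving = 0; resistances in Ω):
  Node 1: (V_1 - 15)/40 + (V_1 - 0)/150 = 0
Collecting terms: 0.03167 × V_1 = 0.375  =>  V_1 = 11.84 V
Power in each resistor, P = (ΔV)²/R:
  P_R1 = (15 - 11.84)²/40 = 0.2493 W
  P_R2 = (11.84 - 0)²/150 = 0.9349 W
P_total = P_R1 + P_R2 = 1.184 W

Final answer: 1.184 W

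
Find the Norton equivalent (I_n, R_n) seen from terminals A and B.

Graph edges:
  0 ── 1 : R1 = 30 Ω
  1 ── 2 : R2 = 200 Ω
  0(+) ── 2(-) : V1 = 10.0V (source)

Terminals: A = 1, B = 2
Find the Thévenin equivalent first; then I_n = V_th/R_th and R_n = R_th.
Step 1 — V_th is the open-circuit voltage V_A - V_B (nothing connected across the terminals).
Nodal analysis, taking node 2 as the 0 V reference.
Source V1 fixes V_0 = 10 V.
KCL at each unknown node (sum of currents leaving = 0; resistances in Ω):
  Node 1: (V_1 - 10)/30 + (V_1 - 0)/200 = 0
Collecting terms: 0.03833 × V_1 = 0.3333  =>  V_1 = 8.696 V
V_th = V_1 - V_2 = 8.696 - 0 = 8.696 V
Step 2 — R_th: zero the source — replace V1 by a short circuit (node 2 merges into node 0) — and find the resistance seen between A (node 1) and B (node 0).
Reduce the network between node 1 (A) and node 0 (B) by series/parallel combination:
  Rp1 = R1 ‖ R2 (parallel, both between nodes 0 and 1) = 1/(1/30 + 1/200) = 26.09 Ω
R_th = 26.09 Ω
I_n = V_th/R_th = 8.696/26.09 = 0.3333 A, and R_n = R_th = 26.09 Ω

Final answer: I_n = 0.3333 A, R_n = 26.09 Ω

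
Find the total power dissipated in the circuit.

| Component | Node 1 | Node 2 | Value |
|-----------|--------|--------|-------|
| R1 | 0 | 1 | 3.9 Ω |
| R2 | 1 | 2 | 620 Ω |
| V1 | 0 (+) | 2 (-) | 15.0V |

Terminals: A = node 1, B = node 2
Nodal analysis, taking node 2 as the 0 V reference.
Source V1 fixes V_0 = 15 V.
KCL at each unknown node (sum of currents leaving = 0; resistances in Ω):
  Node 1: (V_1 - 15)/3.9 + (V_1 - 0)/620 = 0
Collecting terms: 0.258 × V_1 = 3.846  =>  V_1 = 14.91 V
Power in each resistor, P = (ΔV)²/R:
  P_R1 = (15 - 14.91)²/3.9 = 0.002254 W
  P_R2 = (14.91 - 0)²/620 = 0.3584 W
P_total = P_R1 + P_R2 = 0.3606 W

Final answer: 0.3606 W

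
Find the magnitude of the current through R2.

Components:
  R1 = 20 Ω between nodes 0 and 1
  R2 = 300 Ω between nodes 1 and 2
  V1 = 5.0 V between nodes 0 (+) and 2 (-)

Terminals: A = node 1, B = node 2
Nodal analysis, taking node 2 as the 0 V reference.
Source V1 fixes V_0 = 5 V.
KCL at each unknown node (sum of currents leaving = 0; resistances in Ω):
  Node 1: (V_1 - 5)/20 + (V_1 - 0)/300 = 0
Collecting terms: 0.05333 × V_1 = 0.25  =>  V_1 = 4.688 V
I_R2 = (V_1 - V_2)/R2 = (4.688 - 0)/300 = 0.01562 A
|I_R2| = 0.01562 A

Final answer: |I_R2| = 0.01562 A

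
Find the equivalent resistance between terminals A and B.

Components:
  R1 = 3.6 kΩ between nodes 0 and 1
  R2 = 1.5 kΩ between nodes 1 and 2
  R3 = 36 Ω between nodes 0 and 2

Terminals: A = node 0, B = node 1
Reduce the network between node 0 (A) and node 1 (B) by series/parallel combination:
  Rs1 = R3 + R2 (series, joined only at node 2) = 36 + 1500 = 1536 Ω
  Rp1 = R1 ‖ Rs1 (parallel, both between nodes 0 and 1) = 1/(1/3600 + 1/1536) = 1077 Ω
R_eq = 1.077 kΩ

Final answer: 1.077 kΩ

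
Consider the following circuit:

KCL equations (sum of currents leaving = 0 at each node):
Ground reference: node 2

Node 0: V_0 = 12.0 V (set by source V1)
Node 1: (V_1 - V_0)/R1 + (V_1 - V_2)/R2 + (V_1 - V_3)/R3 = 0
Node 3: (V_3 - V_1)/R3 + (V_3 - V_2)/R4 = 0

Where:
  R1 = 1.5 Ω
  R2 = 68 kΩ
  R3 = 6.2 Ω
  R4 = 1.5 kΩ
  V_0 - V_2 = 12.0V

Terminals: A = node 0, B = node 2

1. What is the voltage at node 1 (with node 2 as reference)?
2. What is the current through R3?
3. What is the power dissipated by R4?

Nodal analysis, taking node 2 as the 0 V reference.
Source V1 fixes V_0 = 12 V.
KCL at each unknown node (sum of currents leaving = 0; resistances in Ω):
  Node 1: (V_1 - 12)/1.5 + (V_1 - 0)/68000 + (V_1 - V_3)/6.2 = 0
  Node 3: (V_3 - V_1)/6.2 + (V_3 - 0)/1500 = 0
Collecting terms (coefficients in siemens):
  0.828·V_1 - 0.1613·V_3 = 8
  0.162·V_3 - 0.1613·V_1 = 0
Determinant D = (0.828)(0.162) - (-0.1613)(-0.1613) = 0.1081
V_1 = [(8)(0.162) - (-0.1613)(0)]/D = 11.99 V
V_3 = [(0.828)(0) - (8)(-0.1613)]/D = 11.94 V
Part 1:
  Read off the nodal solution: V_1 = 11.99 V
Part 2:
  I_R3 = (V_1 - V_3)/R3 = (11.99 - 11.94)/6.2 = 0.007959 A
  Magnitude: I_R3 = 0.007959 A
Part 3:
  I_R4 = (V_2 - V_3)/R4 = (0 - 11.94)/1500 = -0.007959 A
  P_R4 = I_R4² × R4 = (-0.007959)² × 1500 = 0.09502 W

Final answers:
1. V_1 = 11.99 V
2. I_R3 = 0.007959 A
3. P_R4 = 0.09502 W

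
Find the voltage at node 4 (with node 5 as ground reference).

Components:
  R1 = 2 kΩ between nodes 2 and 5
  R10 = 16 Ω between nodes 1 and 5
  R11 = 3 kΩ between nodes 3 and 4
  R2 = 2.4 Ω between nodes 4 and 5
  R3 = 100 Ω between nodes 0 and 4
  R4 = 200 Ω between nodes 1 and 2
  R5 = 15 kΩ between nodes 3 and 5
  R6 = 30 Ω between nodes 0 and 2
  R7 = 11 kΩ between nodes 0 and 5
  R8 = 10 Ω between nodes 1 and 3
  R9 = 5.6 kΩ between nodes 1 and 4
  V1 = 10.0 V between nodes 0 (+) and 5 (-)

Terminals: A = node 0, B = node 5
Nodal analysis, taking node 5 as the 0 V reference.
Source V1 fixes V_0 = 10 V.
KCL at each unknown node (sum of currents leaving = 0; resistances in Ω):
  Node 1: (V_1 - V_2)/200 + (V_1 - V_3)/10 + (V_1 - V_4)/5600 + (V_1 - 0)/16 = 0
  Node 2: (V_2 - 0)/2000 + (V_2 - V_1)/200 + (V_2 - 10)/30 = 0
  Node 3: (V_3 - 0)/15000 + (V_3 - V_1)/10 + (V_3 - V_4)/3000 = 0
  Node 4: (V_4 - 0)/2.4 + (V_4 - 10)/100 + (V_4 - V_1)/5600 + (V_4 - V_3)/3000 = 0
Collecting terms (coefficients in siemens):
  0.1677·V_1 - 0.005·V_2 - 0.1·V_3 - 0.0001786·V_4 = 0
  0.03883·V_2 - 0.005·V_1 = 0.3333
  0.1004·V_3 - 0.1·V_1 - 0.0003333·V_4 = 0
  0.4272·V_4 - 0.0001786·V_1 - 0.0003333·V_3 = 0.1
Solving these 4 simultaneous equations (Gaussian elimination) gives:
  V_1 = 0.6382 V, V_2 = 8.666 V, V_3 = 0.6365 V, V_4 = 0.2349 V
The requested potential is V_4 = 0.2349 V.

Final answer: V_4 = 0.2349 V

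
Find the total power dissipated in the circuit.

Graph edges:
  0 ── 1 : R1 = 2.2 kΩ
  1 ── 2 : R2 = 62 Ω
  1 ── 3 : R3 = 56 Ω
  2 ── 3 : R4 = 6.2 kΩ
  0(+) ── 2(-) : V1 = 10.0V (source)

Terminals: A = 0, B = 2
Nodal analysis, taking node 2 as the 0 V reference.
Source V1 fixes V_0 = 10 V.
KCL at each unknown node (sum of currents leaving = 0; resistances in Ω):
  Node 1: (V_1 - 10)/2200 + (V_1 - 0)/62 + (V_1 - V_3)/56 = 0
  Node 3: (V_3 - V_1)/56 + (V_3 - 0)/6200 = 0
Collecting terms (coefficients in siemens):
  0.03444·V_1 - 0.01786·V_3 = 0.004545
  0.01802·V_3 - 0.01786·V_1 = 0
Determinant D = (0.03444)(0.01802) - (-0.01786)(-0.01786) = 0.0003017
V_1 = [(0.004545)(0.01802) - (-0.01786)(0)]/D = 0.2715 V
V_3 = [(0.03444)(0) - (0.004545)(-0.01786)]/D = 0.269 V
Power in each resistor, P = (ΔV)²/R:
  P_R1 = (10 - 0.2715)²/2200 = 0.04302 W
  P_R2 = (0.2715 - 0)²/62 = 0.001189 W
  P_R3 = (0.2715 - 0.269)²/56 = 0.0000001055 W
  P_R4 = (0 - 0.269)²/6200 = 0.00001168 W
P_total = P_R1 + P_R2 + P_R3 + P_R4 = 0.04422 W

Final answer: 0.04422 W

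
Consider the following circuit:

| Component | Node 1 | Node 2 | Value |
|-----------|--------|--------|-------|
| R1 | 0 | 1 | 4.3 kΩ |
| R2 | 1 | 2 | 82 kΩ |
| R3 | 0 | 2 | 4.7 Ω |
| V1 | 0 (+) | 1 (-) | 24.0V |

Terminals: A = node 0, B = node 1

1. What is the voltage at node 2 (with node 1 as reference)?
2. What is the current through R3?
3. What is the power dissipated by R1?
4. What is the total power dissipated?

Nodal analysis, taking node 1 as the 0 V reference.
Source V1 fixes V_0 = 24 V.
KCL at each unknown node (sum of currents leaving = 0; resistances in Ω):
  Node 2: (V_2 - 0)/82000 + (V_2 - 24)/4.7 = 0
Collecting terms: 0.2128 × V_2 = 5.106  =>  V_2 = 24 V
Part 1:
  Read off the nodal solution: V_2 = 24 V
Part 2:
  I_R3 = (V_0 - V_2)/R3 = (24 - 24)/4.7 = 0.0002927 A
  Magnitude: I_R3 = 0.0002927 A
Part 3:
  I_R1 = (V_0 - V_1)/R1 = (24 - 0)/4300 = 0.005581 A
  P_R1 = I_R1² × R1 = (0.005581)² × 4300 = 0.134 W
Part 4:
  Power in each resistor, P = (ΔV)²/R:
    P_R1 = (24 - 0)²/4300 = 0.134 W
    P_R2 = (0 - 24)²/82000 = 0.007024 W
    P_R3 = (24 - 24)²/4.7 = 0.0000004026 W
  P_total = P_R1 + P_R2 + P_R3 = 0.141 W

Final answers:
1. V_2 = 24 V
2. I_R3 = 0.0002927 A
3. P_R1 = 0.134 W
4. P_total = 0.141 W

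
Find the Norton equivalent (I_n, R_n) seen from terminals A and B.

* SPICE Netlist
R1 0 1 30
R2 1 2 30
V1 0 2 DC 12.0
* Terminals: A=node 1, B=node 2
Find the Thévenin equivalent first; then I_n = V_th/R_th and R_n = R_th.
Step 1 — V_th is the open-circuit voltage V_A - V_B (nothing connected across the terminals).
Nodal analysis, taking node 2 as the 0 V reference.
Source V1 fixes V_0 = 12 V.
KCL at each unknown node (sum of currents leaving = 0; resistances in Ω):
  Node 1: (V_1 - 12)/30 + (V_1 - 0)/30 = 0
Collecting terms: 0.06667 × V_1 = 0.4  =>  V_1 = 6 V
V_th = V_1 - V_2 = 6 - 0 = 6 V
Step 2 — R_th: zero the source — replace V1 by a short circuit (node 2 merges into node 0) — and find the resistance seen between A (node 1) and B (node 0).
Reduce the network between node 1 (A) and node 0 (B) by series/parallel combination:
  Rp1 = R1 ‖ R2 (parallel, both between nodes 0 and 1) = 1/(1/30 + 1/30) = 15 Ω
R_th = 15 Ω
I_n = V_th/R_th = 6/15 = 0.4 A, and R_n = R_th = 15 Ω

Final answer: I_n = 0.4 A, R_n = 15 Ω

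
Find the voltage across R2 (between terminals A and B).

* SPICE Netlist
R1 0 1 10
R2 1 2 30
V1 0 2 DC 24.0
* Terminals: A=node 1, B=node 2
R1 and R2 are in series across V1 (node 0 → node 1 → node 2), and the output A–B is taken across R2, so this is a voltage divider.
Series current: I = V1/(R1 + R2) = 24/(10 + 30) = 24/40 = 0.6 A
V_R2 = I × R2 = V1 × R2/(R1 + R2) = 24 × 30/40 = 18 V

Final answer: 18 V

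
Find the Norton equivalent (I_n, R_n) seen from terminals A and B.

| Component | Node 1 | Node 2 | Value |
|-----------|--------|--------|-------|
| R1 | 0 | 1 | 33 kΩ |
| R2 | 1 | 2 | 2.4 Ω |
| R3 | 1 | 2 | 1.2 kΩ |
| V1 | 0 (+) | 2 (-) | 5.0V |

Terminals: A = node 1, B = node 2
Find the Thévenin equivalent first; then I_n = V_th/R_th and R_n = R_th.
Step 1 — V_th is the open-circuit voltage V_A - V_B (nothing connected across the terminals).
Nodal analysis, taking node 2 as the 0 V reference.
Source V1 fixes V_0 = 5 V.
KCL at each unknown node (sum of currents leaving = 0; resistances in Ω):
  Node 1: (V_1 - 5)/33000 + (V_1 - 0)/2.4 + (V_1 - 0)/1200 = 0
Collecting terms: 0.4175 × V_1 = 0.0001515  =>  V_1 = 0.0003629 V
V_th = V_1 - V_2 = 0.0003629 - 0 = 0.0003629 V
Step 2 — R_th: zero the source — replace V1 by a short circuit (node 2 merges into node 0) — and find the resistance seen between A (node 1) and B (node 0).
Reduce the network between node 1 (A) and node 0 (B) by series/parallel combination:
  Rp1 = R1 ‖ R2 ‖ R3 (parallel, all between nodes 0 and 1) = 1/(1/33000 + 1/2.4 + 1/1200) = 2.395 Ω
R_th = 2.395 Ω
I_n = V_th/R_th = 0.0003629/2.395 = 0.0001515 A, and R_n = R_th = 2.395 Ω

Final answer: I_n = 0.0001515 A, R_n = 2.395 Ω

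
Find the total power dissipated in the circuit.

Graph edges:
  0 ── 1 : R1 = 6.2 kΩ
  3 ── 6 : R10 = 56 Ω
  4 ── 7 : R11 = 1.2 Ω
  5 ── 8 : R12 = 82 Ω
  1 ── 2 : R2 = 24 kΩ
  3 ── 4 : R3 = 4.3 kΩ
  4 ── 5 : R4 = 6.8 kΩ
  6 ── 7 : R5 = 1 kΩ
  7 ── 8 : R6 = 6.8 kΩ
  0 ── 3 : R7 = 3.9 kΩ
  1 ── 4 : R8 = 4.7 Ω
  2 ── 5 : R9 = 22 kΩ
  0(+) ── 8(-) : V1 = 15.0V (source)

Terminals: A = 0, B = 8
Nodal analysis, taking node 8 as the 0 V reference.
Source V1 fixes V_0 = 15 V.
KCL at each unknown node (sum of currents leaving = 0; resistances in Ω):
  Node 1: (V_1 - 15)/6200 + (V_1 - V_2)/24000 + (V_1 - V_4)/4.7 = 0
  Node 2: (V_2 - V_1)/24000 + (V_2 - V_5)/22000 = 0
  Node 3: (V_3 - V_4)/4300 + (V_3 - 15)/3900 + (V_3 - V_6)/56 = 0
  Node 4: (V_4 - V_3)/4300 + (V_4 - V_5)/6800 + (V_4 - V_1)/4.7 + (V_4 - V_7)/1.2 = 0
  Node 5: (V_5 - V_4)/6800 + (V_5 - V_2)/22000 + (V_5 - 0)/82 = 0
  Node 6: (V_6 - V_7)/1000 + (V_6 - V_3)/56 = 0
  Node 7: (V_7 - V_6)/1000 + (V_7 - 0)/6800 + (V_7 - V_4)/1.2 = 0
Collecting terms (coefficients in siemens):
  0.213·V_1 - 0.00004167·V_2 - 0.2128·V_4 = 0.002419
  0.00008712·V_2 - 0.00004167·V_1 - 0.00004545·V_5 = 0
  0.01835·V_3 - 0.0002326·V_4 - 0.01786·V_6 = 0.003846
  1.046·V_4 - 0.2128·V_1 - 0.0002326·V_3 - 0.0001471·V_5 - 0.8333·V_7 = 0
  0.01239·V_5 - 0.00004545·V_2 - 0.0001471·V_4 = 0
  0.01886·V_6 - 0.01786·V_3 - 0.001·V_7 = 0
  0.8345·V_7 - 0.8333·V_4 - 0.001·V_6 = 0
Solving these 7 simultaneous equations (Gaussian elimination) gives:
  V_1 = 8.142 V, V_2 = 3.952 V, V_3 = 9.363 V, V_4 = 8.137 V
  V_5 = 0.1111 V, V_6 = 9.298 V, V_7 = 8.137 V
Power in each resistor, P = (ΔV)²/R:
  P_R1 = (15 - 8.142)²/6200 = 0.007586 W
  P_R2 = (8.142 - 3.952)²/24000 = 0.0007315 W
  P_R3 = (9.363 - 8.137)²/4300 = 0.0003492 W
  P_R4 = (8.137 - 0.1111)²/6800 = 0.009474 W
  P_R5 = (9.298 - 8.137)²/1000 = 0.001347 W
  P_R6 = (8.137 - 0)²/6800 = 0.009738 W
  P_R7 = (15 - 9.363)²/3900 = 0.008148 W
  P_R8 = (8.142 - 8.137)²/4.7 = 0.000004079 W
  P_R9 = (3.952 - 0.1111)²/22000 = 0.0006705 W
  P_R10 = (9.363 - 9.298)²/56 = 0.00007541 W
  P_R11 = (8.137 - 8.137)²/1.2 = 0.000000001574 W
  P_R12 = (0.1111 - 0)²/82 = 0.0001505 W
P_total = P_R1 + P_R2 + P_R3 + P_R4 + P_R5 + P_R6 + P_R7 + P_R8 + P_R9 + P_R10 + P_R11 + P_R12 = 0.03827 W

Final answer: 0.03827 W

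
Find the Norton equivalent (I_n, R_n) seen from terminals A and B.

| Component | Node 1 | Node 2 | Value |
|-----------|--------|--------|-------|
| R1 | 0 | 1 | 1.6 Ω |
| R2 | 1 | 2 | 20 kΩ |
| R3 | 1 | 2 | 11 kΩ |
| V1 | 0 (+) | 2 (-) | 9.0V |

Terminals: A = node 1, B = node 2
Find the Thévenin equivalent first; then I_n = V_th/R_th and R_n = R_th.
Step 1 — V_th is the open-circuit voltage V_A - V_B (nothing connected across the terminals).
Nodal analysis, taking node 2 as the 0 V reference.
Source V1 fixes V_0 = 9 V.
KCL at each unknown node (sum of currents leaving = 0; resistances in Ω):
  Node 1: (V_1 - 9)/1.6 + (V_1 - 0)/20000 + (V_1 - 0)/11000 = 0
Collecting terms: 0.6251 × V_1 = 5.625  =>  V_1 = 8.998 V
V_th = V_1 - V_2 = 8.998 - 0 = 8.998 V
Step 2 — R_th: zero the source — replace V1 by a short circuit (node 2 merges into node 0) — and find the resistance seen between A (node 1) and B (node 0).
Reduce the network between node 1 (A) and node 0 (B) by series/parallel combination:
  Rp1 = R1 ‖ R2 ‖ R3 (parallel, all between nodes 0 and 1) = 1/(1/1.6 + 1/20000 + 1/11000) = 1.6 Ω
R_th = 1.6 Ω
I_n = V_th/R_th = 8.998/1.6 = 5.625 A, and R_n = R_th = 1.6 Ω

Final answer: I_n = 5.625 A, R_n = 1.6 Ω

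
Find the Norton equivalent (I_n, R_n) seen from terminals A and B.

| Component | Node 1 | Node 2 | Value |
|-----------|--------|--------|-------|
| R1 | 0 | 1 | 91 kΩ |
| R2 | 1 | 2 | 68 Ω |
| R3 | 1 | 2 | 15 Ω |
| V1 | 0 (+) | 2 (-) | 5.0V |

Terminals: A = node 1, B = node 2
Find the Thévenin equivalent first; then I_n = V_th/R_th and R_n = R_th.
Step 1 — V_th is the open-circuit voltage V_A - V_B (nothing connected across the terminals).
Nodal analysis, taking node 2 as the 0 V reference.
Source V1 fixes V_0 = 5 V.
KCL at each unknown node (sum of currents leaving = 0; resistances in Ω):
  Node 1: (V_1 - 5)/91000 + (V_1 - 0)/68 + (V_1 - 0)/15 = 0
Collecting terms: 0.08138 × V_1 = 0.00005495  =>  V_1 = 0.0006751 V
V_th = V_1 - V_2 = 0.0006751 - 0 = 0.0006751 V
Step 2 — R_th: zero the source — replace V1 by a short circuit (node 2 merges into node 0) — and find the resistance seen between A (node 1) and B (node 0).
Reduce the network between node 1 (A) and node 0 (B) by series/parallel combination:
  Rp1 = R1 ‖ R2 ‖ R3 (parallel, all between nodes 0 and 1) = 1/(1/91000 + 1/68 + 1/15) = 12.29 Ω
R_th = 12.29 Ω
I_n = V_th/R_th = 0.0006751/12.29 = 0.00005495 A, and R_n = R_th = 12.29 Ω

Final answer: I_n = 5.495e-05 A, R_n = 12.29 Ω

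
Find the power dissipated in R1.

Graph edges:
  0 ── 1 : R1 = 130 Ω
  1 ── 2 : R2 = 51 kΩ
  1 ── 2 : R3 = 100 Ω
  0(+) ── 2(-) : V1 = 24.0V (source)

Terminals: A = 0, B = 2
Nodal analysis, taking node 2 as the 0 V reference.
Source V1 fixes V_0 = 24 V.
KCL at each unknown node (sum of currents leaving = 0; resistances in Ω):
  Node 1: (V_1 - 24)/130 + (V_1 - 0)/51000 + (V_1 - 0)/100 = 0
Collecting terms: 0.01771 × V_1 = 0.1846  =>  V_1 = 10.42 V
I_R1 = (V_0 - V_1)/R1 = (24 - 10.42)/130 = 0.1044 A
P_R1 = I_R1² × R1 = (0.1044)² × 130 = 1.418 W

Final answer: 1.418 W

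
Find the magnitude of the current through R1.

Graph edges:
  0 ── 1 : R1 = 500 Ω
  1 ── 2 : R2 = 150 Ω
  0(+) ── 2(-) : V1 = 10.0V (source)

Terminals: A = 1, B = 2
Nodal analysis, taking node 2 as the 0 V reference.
Source V1 fixes V_0 = 10 V.
KCL at each unknown node (sum of currents leaving = 0; resistances in Ω):
  Node 1: (V_1 - 10)/500 + (V_1 - 0)/150 = 0
Collecting terms: 0.008667 × V_1 = 0.02  =>  V_1 = 2.308 V
I_R1 = (V_0 - V_1)/R1 = (10 - 2.308)/500 = 0.01538 A
|I_R1| = 0.01538 A

Final answer: |I_R1| = 0.01538 A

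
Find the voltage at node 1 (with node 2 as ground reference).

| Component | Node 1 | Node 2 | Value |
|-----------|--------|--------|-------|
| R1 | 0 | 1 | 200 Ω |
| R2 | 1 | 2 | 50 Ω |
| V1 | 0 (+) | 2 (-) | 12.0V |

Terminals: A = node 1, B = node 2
Nodal analysis, taking node 2 as the 0 V reference.
Source V1 fixes V_0 = 12 V.
KCL at each unknown node (sum of currents leaving = 0; resistances in Ω):
  Node 1: (V_1 - 12)/200 + (V_1 - 0)/50 = 0
Collecting terms: 0.025 × V_1 = 0.06  =>  V_1 = 2.4 V
The requested potential is V_1 = 2.4 V.

Final answer: V_1 = 2.4 V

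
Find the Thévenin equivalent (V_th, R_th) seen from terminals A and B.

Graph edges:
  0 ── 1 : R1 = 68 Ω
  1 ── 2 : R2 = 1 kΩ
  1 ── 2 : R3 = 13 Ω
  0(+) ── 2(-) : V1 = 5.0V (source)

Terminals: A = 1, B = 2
Step 1 — V_th is the open-circuit voltage V_A - V_B (nothing connected across the terminals).
Nodal analysis, taking node 2 as the 0 V reference.
Source V1 fixes V_0 = 5 V.
KCL at each unknown node (sum of currents leaving = 0; resistances in Ω):
  Node 1: (V_1 - 5)/68 + (V_1 - 0)/1000 + (V_1 - 0)/13 = 0
Collecting terms: 0.09263 × V_1 = 0.07353  =>  V_1 = 0.7938 V
V_th = V_1 - V_2 = 0.7938 - 0 = 0.7938 V
Step 2 — R_th: zero the source — replace V1 by a short circuit (node 2 merges into node 0) — and find the resistance seen between A (node 1) and B (node 0).
Reduce the network between node 1 (A) and node 0 (B) by series/parallel combination:
  Rp1 = R1 ‖ R2 ‖ R3 (parallel, all between nodes 0 and 1) = 1/(1/68 + 1/1000 + 1/13) = 10.8 Ω
R_th = 10.8 Ω

Final answer: V_th = 0.7938 V, R_th = 10.8 Ω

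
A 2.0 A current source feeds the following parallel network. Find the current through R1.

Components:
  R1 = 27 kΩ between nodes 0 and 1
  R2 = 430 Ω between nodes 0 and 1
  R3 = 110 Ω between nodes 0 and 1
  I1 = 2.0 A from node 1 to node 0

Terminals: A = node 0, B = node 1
All resistors sit directly between nodes 0 and 1, so they are in parallel and share one voltage V; the full source current 2 A splits among them.
1/R_par = 1/27000 + 1/430 + 1/110 = 0.01145 S  =>  R_par = 87.31 Ω
V = I × R_par = 2 × 87.31 = 174.6 V
I_R1 = V/R1 = 174.6/27000 = 0.006467 A

Final answer: 0.006467 A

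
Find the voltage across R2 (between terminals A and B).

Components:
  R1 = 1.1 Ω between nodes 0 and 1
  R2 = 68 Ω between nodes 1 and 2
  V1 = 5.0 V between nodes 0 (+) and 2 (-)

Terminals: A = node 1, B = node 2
R1 and R2 are in series across V1 (node 0 → node 1 → node 2), and the output A–B is taken across R2, so this is a voltage divider.
Series current: I = V1/(R1 + R2) = 5/(1.1 + 68) = 5/69.1 = 0.07236 A
V_R2 = I × R2 = V1 × R2/(R1 + R2) = 5 × 68/69.1 = 4.92 V

Final answer: 4.92 V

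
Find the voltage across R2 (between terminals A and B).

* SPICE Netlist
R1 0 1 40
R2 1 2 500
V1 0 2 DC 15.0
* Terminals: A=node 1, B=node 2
R1 and R2 are in series across V1 (node 0 → node 1 → node 2), and the output A–B is taken across R2, so this is a voltage divider.
Series current: I = V1/(R1 + R2) = 15/(40 + 500) = 15/540 = 0.02778 A
V_R2 = I × R2 = V1 × R2/(R1 + R2) = 15 × 500/540 = 13.89 V

Final answer: 13.89 V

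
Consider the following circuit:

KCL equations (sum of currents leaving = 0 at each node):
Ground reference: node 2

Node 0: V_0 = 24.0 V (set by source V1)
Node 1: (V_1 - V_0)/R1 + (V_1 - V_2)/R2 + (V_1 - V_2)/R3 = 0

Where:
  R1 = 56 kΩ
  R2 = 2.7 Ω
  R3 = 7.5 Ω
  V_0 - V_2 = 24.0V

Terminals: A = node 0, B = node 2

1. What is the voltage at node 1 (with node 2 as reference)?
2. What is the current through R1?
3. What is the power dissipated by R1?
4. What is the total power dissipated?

Nodal analysis, taking node 2 as the 0 V reference.
Source V1 fixes V_0 = 24 V.
KCL at each unknown node (sum of currents leaving = 0; resistances in Ω):
  Node 1: (V_1 - 24)/56000 + (V_1 - 0)/2.7 + (V_1 - 0)/7.5 = 0
Collecting terms: 0.5037 × V_1 = 0.0004286  =>  V_1 = 0.0008508 V
Part 1:
  Read off the nodal solution: V_1 = 0.0008508 V
Part 2:
  I_R1 = (V_0 - V_1)/R1 = (24 - 0.0008508)/56000 = 0.0004286 A
  Magnitude: I_R1 = 0.0004286 A
Part 3:
  I_R1 = (V_0 - V_1)/R1 = (24 - 0.0008508)/56000 = 0.0004286 A
  P_R1 = I_R1² × R1 = (0.0004286)² × 56000 = 0.01028 W
Part 4:
  Power in each resistor, P = (ΔV)²/R:
    P_R1 = (24 - 0.0008508)²/56000 = 0.01028 W
    P_R2 = (0.0008508 - 0)²/2.7 = 0.0000002681 W
    P_R3 = (0.0008508 - 0)²/7.5 = 0.00000009652 W
  P_total = P_R1 + P_R2 + P_R3 = 0.01029 W

Final answers:
1. V_1 = 0.0008508 V
2. I_R1 = 0.0004286 A
3. P_R1 = 0.01028 W
4. P_total = 0.01029 W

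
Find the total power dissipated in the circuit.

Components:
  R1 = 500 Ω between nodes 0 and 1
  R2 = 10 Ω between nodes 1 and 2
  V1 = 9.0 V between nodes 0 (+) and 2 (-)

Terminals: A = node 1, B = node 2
Nodal analysis, taking node 2 as the 0 V reference.
Source V1 fixes V_0 = 9 V.
KCL at each unknown node (sum of currents leaving = 0; resistances in Ω):
  Node 1: (V_1 - 9)/500 + (V_1 - 0)/10 = 0
Collecting terms: 0.102 × V_1 = 0.018  =>  V_1 = 0.1765 V
Power in each resistor, P = (ΔV)²/R:
  P_R1 = (9 - 0.1765)²/500 = 0.1557 W
  P_R2 = (0.1765 - 0)²/10 = 0.003114 W
P_total = P_R1 + P_R2 = 0.1588 W

Final answer: 0.1588 W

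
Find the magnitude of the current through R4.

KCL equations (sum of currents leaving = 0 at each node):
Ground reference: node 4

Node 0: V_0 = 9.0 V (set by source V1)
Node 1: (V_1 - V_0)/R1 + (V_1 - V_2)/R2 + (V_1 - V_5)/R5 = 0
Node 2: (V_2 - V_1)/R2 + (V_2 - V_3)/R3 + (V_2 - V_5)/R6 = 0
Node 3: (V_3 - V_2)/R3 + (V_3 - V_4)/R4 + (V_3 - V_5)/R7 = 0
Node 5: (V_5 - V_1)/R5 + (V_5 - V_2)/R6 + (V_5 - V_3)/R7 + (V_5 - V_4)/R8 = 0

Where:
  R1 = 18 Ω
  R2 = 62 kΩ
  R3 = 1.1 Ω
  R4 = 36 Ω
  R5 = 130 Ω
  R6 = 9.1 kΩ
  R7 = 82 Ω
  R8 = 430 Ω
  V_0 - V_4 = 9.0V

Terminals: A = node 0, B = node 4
Nodal analysis, taking node 4 as the 0 V reference.
Source V1 fixes V_0 = 9 V.
KCL at each unknown node (sum of currents leaving = 0; resistances in Ω):
  Node 1: (V_1 - 9)/18 + (V_1 - V_2)/62000 + (V_1 - V_5)/130 = 0
  Node 2: (V_2 - V_1)/62000 + (V_2 - V_3)/1.1 + (V_2 - V_5)/9100 = 0
  Node 3: (V_3 - V_2)/1.1 + (V_3 - 0)/36 + (V_3 - V_5)/82 = 0
  Node 5: (V_5 - V_1)/130 + (V_5 - V_2)/9100 + (V_5 - V_3)/82 + (V_5 - 0)/430 = 0
Collecting terms (coefficients in siemens):
  0.06326·V_1 - 0.00001613·V_2 - 0.007692·V_5 = 0.5
  0.9092·V_2 - 0.00001613·V_1 - 0.9091·V_3 - 0.0001099·V_5 = 0
  0.9491·V_3 - 0.9091·V_2 - 0.0122·V_5 = 0
  0.02232·V_5 - 0.007692·V_1 - 0.0001099·V_2 - 0.0122·V_3 = 0
Solving these 4 simultaneous equations (Gaussian elimination) gives:
  V_1 = 8.324 V, V_2 = 1.064 V, V_3 = 1.063 V, V_5 = 3.454 V
I_R4 = (V_3 - V_4)/R4 = (1.063 - 0)/36 = 0.02954 A
|I_R4| = 0.02954 A

Final answer: |I_R4| = 0.02954 A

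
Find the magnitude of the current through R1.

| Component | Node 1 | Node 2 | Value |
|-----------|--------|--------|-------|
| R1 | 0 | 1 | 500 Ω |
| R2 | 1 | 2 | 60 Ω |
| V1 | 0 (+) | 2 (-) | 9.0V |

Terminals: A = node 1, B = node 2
Nodal analysis, taking node 2 as the 0 V reference.
Source V1 fixes V_0 = 9 V.
KCL at each unknown node (sum of currents leaving = 0; resistances in Ω):
  Node 1: (V_1 - 9)/500 + (V_1 - 0)/60 = 0
Collecting terms: 0.01867 × V_1 = 0.018  =>  V_1 = 0.9643 V
I_R1 = (V_0 - V_1)/R1 = (9 - 0.9643)/500 = 0.01607 A
|I_R1| = 0.01607 A

Final answer: |I_R1| = 0.01607 A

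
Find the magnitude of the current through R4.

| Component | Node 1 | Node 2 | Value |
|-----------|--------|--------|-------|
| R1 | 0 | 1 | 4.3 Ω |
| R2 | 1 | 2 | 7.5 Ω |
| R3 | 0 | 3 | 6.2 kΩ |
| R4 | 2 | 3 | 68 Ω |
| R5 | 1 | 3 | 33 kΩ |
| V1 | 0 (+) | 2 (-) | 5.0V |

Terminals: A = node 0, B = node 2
Nodal analysis, taking node 2 as the 0 V reference.
Source V1 fixes V_0 = 5 V.
KCL at each unknown node (sum of currents leaving = 0; resistances in Ω):
  Node 1: (V_1 - 5)/4.3 + (V_1 - 0)/7.5 + (V_1 - V_3)/33000 = 0
  Node 3: (V_3 - 5)/6200 + (V_3 - 0)/68 + (V_3 - V_1)/33000 = 0
Collecting terms (coefficients in siemens):
  0.3659·V_1 - 0.0000303·V_3 = 1.163
  0.0149·V_3 - 0.0000303·V_1 = 0.0008065
Determinant D = (0.3659)(0.0149) - (-0.0000303)(-0.0000303) = 0.005451
V_1 = [(1.163)(0.0149) - (-0.0000303)(0.0008065)]/D = 3.178 V
V_3 = [(0.3659)(0.0008065) - (1.163)(-0.0000303)]/D = 0.0606 V
I_R4 = (V_2 - V_3)/R4 = (0 - 0.0606)/68 = -0.0008911 A
|I_R4| = 0.0008911 A

Final answer: |I_R4| = 0.0008911 A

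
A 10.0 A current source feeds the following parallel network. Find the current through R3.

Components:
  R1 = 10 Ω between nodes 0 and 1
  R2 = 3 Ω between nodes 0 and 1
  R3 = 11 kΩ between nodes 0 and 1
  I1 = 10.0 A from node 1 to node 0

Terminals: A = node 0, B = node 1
All resistors sit directly between nodes 0 and 1, so they are in parallel and share one voltage V; the full source current 10 A splits among them.
1/R_par = 1/10 + 1/3 + 1/11000 = 0.4334 S  =>  R_par = 2.307 Ω
V = I × R_par = 10 × 2.307 = 23.07 V
I_R3 = V/R3 = 23.07/11000 = 0.002097 A

Final answer: 0.002097 A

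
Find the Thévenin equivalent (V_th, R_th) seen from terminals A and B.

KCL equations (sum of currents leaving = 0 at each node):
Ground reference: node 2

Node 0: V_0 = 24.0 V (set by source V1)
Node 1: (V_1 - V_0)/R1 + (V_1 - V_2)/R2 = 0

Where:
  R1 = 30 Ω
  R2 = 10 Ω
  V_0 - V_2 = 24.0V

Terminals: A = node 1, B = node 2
Step 1 — V_th is the open-circuit voltage V_A - V_B (nothing connected across the terminals).
Nodal analysis, taking node 2 as the 0 V reference.
Source V1 fixes V_0 = 24 V.
KCL at each unknown node (sum of currents leaving = 0; resistances in Ω):
  Node 1: (V_1 - 24)/30 + (V_1 - 0)/10 = 0
Collecting terms: 0.1333 × V_1 = 0.8  =>  V_1 = 6 V
V_th = V_1 - V_2 = 6 - 0 = 6 V
Step 2 — R_th: zero the source — replace V1 by a short circuit (node 2 merges into node 0) — and find the resistance seen between A (node 1) and B (node 0).
Reduce the network between node 1 (A) and node 0 (B) by series/parallel combination:
  Rp1 = R1 ‖ R2 (parallel, both between nodes 0 and 1) = 1/(1/30 + 1/10) = 7.5 Ω
R_th = 7.5 Ω

Final answer: V_th = 6 V, R_th = 7.5 Ω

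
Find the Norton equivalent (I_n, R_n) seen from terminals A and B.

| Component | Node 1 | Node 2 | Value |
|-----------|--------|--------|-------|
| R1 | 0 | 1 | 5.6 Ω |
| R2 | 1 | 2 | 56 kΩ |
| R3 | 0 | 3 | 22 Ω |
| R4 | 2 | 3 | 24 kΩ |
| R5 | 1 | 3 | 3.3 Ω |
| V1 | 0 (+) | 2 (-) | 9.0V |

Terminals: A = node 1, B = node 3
Find the Thévenin equivalent first; then I_n = V_th/R_th and R_n = R_th.
Step 1 — V_th is the open-circuit voltage V_A - V_B (nothing connected across the terminals).
Nodal analysis, taking node 2 as the 0 V reference.
Source V1 fixes V_0 = 9 V.
KCL at each unknown node (sum of currents leaving = 0; resistances in Ω):
  Node 1: (V_1 - 9)/5.6 + (V_1 - 0)/56000 + (V_1 - V_3)/3.3 = 0
  Node 3: (V_3 - 9)/22 + (V_3 - 0)/24000 + (V_3 - V_1)/3.3 = 0
Collecting terms (coefficients in siemens):
  0.4816·V_1 - 0.303·V_3 = 1.607
  0.3485·V_3 - 0.303·V_1 = 0.4091
Determinant D = (0.4816)(0.3485) - (-0.303)(-0.303) = 0.07603
V_1 = [(1.607)(0.3485) - (-0.303)(0.4091)]/D = 8.998 V
V_3 = [(0.4816)(0.4091) - (1.607)(-0.303)]/D = 8.997 V
V_th = V_1 - V_3 = 8.998 - 8.997 = 0.0007847 V
Step 2 — R_th: zero the source — replace V1 by a short circuit (node 2 merges into node 0) — and find the resistance seen between A (node 1) and B (node 3).
Reduce the network between node 1 (A) and node 3 (B) by series/parallel combination:
  Rp1 = R1 ‖ R2 (parallel, both between nodes 0 and 1) = 1/(1/5.6 + 1/56000) = 5.599 Ω
  Rp2 = R3 ‖ R4 (parallel, both between nodes 0 and 3) = 1/(1/22 + 1/24000) = 21.98 Ω
  Rs1 = Rp1 + Rp2 (series, joined only at node 0) = 5.599 + 21.98 = 27.58 Ω
  Rp3 = R5 ‖ Rs1 (parallel, both between nodes 1 and 3) = 1/(1/3.3 + 1/27.58) = 2.947 Ω
R_th = 2.947 Ω
I_n = V_th/R_th = 0.0007847/2.947 = 0.0002662 A, and R_n = R_th = 2.947 Ω

Final answer: I_n = 0.0002662 A, R_n = 2.947 Ω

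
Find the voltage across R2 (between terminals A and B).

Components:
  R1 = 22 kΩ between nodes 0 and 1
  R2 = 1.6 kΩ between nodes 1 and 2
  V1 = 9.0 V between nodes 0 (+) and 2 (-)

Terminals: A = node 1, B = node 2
R1 and R2 are in series across V1 (node 0 → node 1 → node 2), and the output A–B is taken across R2, so this is a voltage divider.
Series current: I = V1/(R1 + R2) = 9/(22000 + 1600) = 9/23600 = 0.0003814 A
V_R2 = I × R2 = V1 × R2/(R1 + R2) = 9 × 1600/23600 = 0.6102 V

Final answer: 0.6102 V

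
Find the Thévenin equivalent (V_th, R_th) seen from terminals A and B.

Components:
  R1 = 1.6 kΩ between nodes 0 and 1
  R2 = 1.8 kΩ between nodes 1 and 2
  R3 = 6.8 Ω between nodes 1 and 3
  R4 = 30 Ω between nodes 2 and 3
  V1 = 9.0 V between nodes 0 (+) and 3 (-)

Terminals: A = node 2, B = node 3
Step 1 — V_th is the open-circuit voltage V_A - V_B (nothing connected across the terminals).
Nodal analysis, taking node 3 as the 0 V reference.
Source V1 fixes V_0 = 9 V.
KCL at each unknown node (sum of currents leaving = 0; resistances in Ω):
  Node 1: (V_1 - 9)/1600 + (V_1 - V_2)/1800 + (V_1 - 0)/6.8 = 0
  Node 2: (V_2 - V_1)/1800 + (V_2 - 0)/30 = 0
Collecting terms (coefficients in siemens):
  0.1482·V_1 - 0.0005556·V_2 = 0.005625
  0.03389·V_2 - 0.0005556·V_1 = 0
Determinant D = (0.1482)(0.03389) - (-0.0005556)(-0.0005556) = 0.005023
V_1 = [(0.005625)(0.03389) - (-0.0005556)(0)]/D = 0.03795 V
V_2 = [(0.1482)(0) - (0.005625)(-0.0005556)]/D = 0.0006221 V
V_th = V_2 - V_3 = 0.0006221 - 0 = 0.0006221 V
Step 2 — R_th: zero the source — replace V1 by a short circuit (node 3 merges into node 0) — and find the resistance seen between A (node 2) and B (node 0).
Reduce the network between node 2 (A) and node 0 (B) by series/parallel combination:
  Rp1 = R1 ‖ R3 (parallel, both between nodes 0 and 1) = 1/(1/1600 + 1/6.8) = 6.771 Ω
  Rs1 = R2 + Rp1 (series, joined only at node 1) = 1800 + 6.771 = 1807 Ω
  Rp2 = R4 ‖ Rs1 (parallel, both between nodes 0 and 2) = 1/(1/30 + 1/1807) = 29.51 Ω
R_th = 29.51 Ω

Final answer: V_th = 0.0006221 V, R_th = 29.51 Ω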